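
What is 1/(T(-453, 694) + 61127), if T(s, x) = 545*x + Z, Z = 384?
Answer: 1/439741 ≈ 2.2741e-6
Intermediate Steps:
T(s, x) = 384 + 545*x (T(s, x) = 545*x + 384 = 384 + 545*x)
1/(T(-453, 694) + 61127) = 1/((384 + 545*694) + 61127) = 1/((384 + 378230) + 61127) = 1/(378614 + 61127) = 1/439741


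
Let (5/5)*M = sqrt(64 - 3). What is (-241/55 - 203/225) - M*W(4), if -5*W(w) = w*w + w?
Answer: -13078/2475 + 4*sqrt(61) ≈ 25.957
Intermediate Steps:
W(w) = -w/5 - w**2/5 (W(w) = -(w*w + w)/5 = -(w**2 + w)/5 = -(w + w**2)/5 = -w/5 - w**2/5)
M = sqrt(61) (M = sqrt(64 - 3) = sqrt(61) ≈ 7.8102)
(-241/55 - 203/225) - M*W(4) = (-241/55 - 203/225) - sqrt(61)*(-1/5*4*(1 + 4)) = (-241*1/55 - 203*1/225) - sqrt(61)*(-1/5*4*5) = (-241/55 - 203/225) - sqrt(61)*(-4) = -13078/2475 - (-4)*sqrt(61) = -13078/2475 + 4*sqrt(61)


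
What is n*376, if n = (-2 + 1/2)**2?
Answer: 846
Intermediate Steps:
n = 9/4 (n = (-2 + 1/2)**2 = (-3/2)**2 = 9/4 ≈ 2.2500)
n*376 = (9/4)*376 = 846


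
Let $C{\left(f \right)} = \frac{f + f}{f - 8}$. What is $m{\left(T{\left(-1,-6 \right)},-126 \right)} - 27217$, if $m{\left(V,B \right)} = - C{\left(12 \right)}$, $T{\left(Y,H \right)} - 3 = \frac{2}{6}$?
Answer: $-27223$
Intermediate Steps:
$C{\left(f \right)} = \frac{2 f}{-8 + f}$
$T{\left(Y,H \right)} = \frac{10}{3}$ ($T{\left(Y,H \right)} = 3 + \frac{2}{6} = 3 + 2 \cdot \frac{1}{6} = 3 + \frac{1}{3} = \frac{10}{3}$)
$m{\left(V,B \right)} = -6$ ($m{\left(V,B \right)} = - \frac{2 \cdot 12}{-8 + 12} = - \frac{2 \cdot 12}{4} = \left(-1\right) 6 = -6$)
$m{\left(T{\left(-1,-6 \right)},-126 \right)} - 27217 = -6 - 27217 = -27223$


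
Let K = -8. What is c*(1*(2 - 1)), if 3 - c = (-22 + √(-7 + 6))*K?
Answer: -173 + 8*I ≈ -173.0 + 8.0*I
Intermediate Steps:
c = -173 + 8*I (c = 3 - (-22 + √(-7 + 6))*(-8) = 3 - (-22 + √(-1))*(-8) = 3 - (-22 + I)*(-8) = 3 - (176 - 8*I) = 3 + (-176 + 8*I) = -173 + 8*I ≈ -173.0 + 8.0*I)
c*(1*(2 - 1)) = (-173 + 8*I)*(1*(2 - 1)) = (-173 + 8*I)*(1*1) = (-173 + 8*I)*1 = -173 + 8*I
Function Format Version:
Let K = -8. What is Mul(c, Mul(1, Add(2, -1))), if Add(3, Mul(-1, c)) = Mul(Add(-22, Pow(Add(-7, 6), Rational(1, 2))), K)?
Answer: Add(-173, Mul(8, I)) ≈ Add(-173.00, Mul(8.0000, I))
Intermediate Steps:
c = Add(-173, Mul(8, I)) (c = Add(3, Mul(-1, Mul(Add(-22, Pow(Add(-7, 6), Rational(1, 2))), -8))) = Add(3, Mul(-1, Mul(Add(-22, Pow(-1, Rational(1, 2))), -8))) = Add(3, Mul(-1, Mul(Add(-22, I), -8))) = Add(3, Mul(-1, Add(176, Mul(-8, I)))) = Add(3, Add(-176, Mul(8, I))) = Add(-173, Mul(8, I)) ≈ Add(-173.00, Mul(8.0000, I)))
Mul(c, Mul(1, Add(2, -1))) = Mul(Add(-173, Mul(8, I)), Mul(1, Add(2, -1))) = Mul(Add(-173, Mul(8, I)), Mul(1, 1)) = Mul(Add(-173, Mul(8, I)), 1) = Add(-173, Mul(8, I))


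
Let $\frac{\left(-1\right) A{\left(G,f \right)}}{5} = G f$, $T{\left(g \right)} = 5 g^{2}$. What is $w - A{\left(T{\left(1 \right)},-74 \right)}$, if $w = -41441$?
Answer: $-43291$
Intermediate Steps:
$A{\left(G,f \right)} = - 5 G f$
$w - A{\left(T{\left(1 \right)},-74 \right)} = -41441 - \left(-5\right) 5 \cdot 1^{2} \left(-74\right) = -41441 - \left(-5\right) 5 \cdot 1 \left(-74\right) = -41441 - \left(-5\right) 5 \left(-74\right) = -41441 - 1850 = -43291$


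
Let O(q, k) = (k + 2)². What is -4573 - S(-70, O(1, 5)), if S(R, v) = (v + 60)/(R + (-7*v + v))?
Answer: -1664463/364 ≈ -4572.7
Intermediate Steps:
O(q, k) = (2 + k)²
S(R, v) = (60 + v)/(R - 6*v)
-4573 - S(-70, O(1, 5)) = -4573 - (60 + (2 + 5)²)/(-70 - 6*(2 + 5)²) = -4573 - (60 + 7²)/(-70 - 6*7²) = -4573 - (60 + 49)/(-70 - 6*49) = -4573 - 109/(-70 - 294) = -4573 - 109/(-364) = -4573 - (-1)*109/364 = -4573 - 1*(-109/364) = -4573 + 109/364 = -1664463/364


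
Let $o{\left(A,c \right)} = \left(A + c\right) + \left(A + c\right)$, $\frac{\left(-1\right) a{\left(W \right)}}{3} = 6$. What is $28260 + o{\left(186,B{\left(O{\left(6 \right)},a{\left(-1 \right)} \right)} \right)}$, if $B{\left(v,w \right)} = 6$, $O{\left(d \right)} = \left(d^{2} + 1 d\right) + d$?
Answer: $28644$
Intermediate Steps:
$O{\left(d \right)} = d^{2} + 2 d$ ($O{\left(d \right)} = \left(d^{2} + d\right) + d = \left(d + d^{2}\right) + d = d^{2} + 2 d$)
$a{\left(W \right)} = -18$ ($a{\left(W \right)} = \left(-3\right) 6 = -18$)
$o{\left(A,c \right)} = 2 A + 2 c$
$28260 + o{\left(186,B{\left(O{\left(6 \right)},a{\left(-1 \right)} \right)} \right)} = 28260 + \left(2 \cdot 186 + 2 \cdot 6\right) = 28260 + \left(372 + 12\right) = 28260 + 384 = 28644$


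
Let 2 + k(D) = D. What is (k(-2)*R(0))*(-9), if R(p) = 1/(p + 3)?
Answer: 12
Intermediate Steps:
k(D) = -2 + D
R(p) = 1/(3 + p)
(k(-2)*R(0))*(-9) = ((-2 - 2)/(3 + 0))*(-9) = -4/3*(-9) = 12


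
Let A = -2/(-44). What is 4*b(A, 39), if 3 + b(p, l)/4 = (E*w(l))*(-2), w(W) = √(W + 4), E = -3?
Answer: -48 + 96*√43 ≈ 581.51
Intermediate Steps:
A = 1/22 (A = -2*(-1/44) = 1/22 ≈ 0.045455)
w(W) = √(4 + W)
b(p, l) = -12 + 24*√(4 + l) (b(p, l) = -12 + 4*(-3*√(4 + l)*(-2)) = -12 + 4*(6*√(4 + l)) = -12 + 24*√(4 + l))
4*b(A, 39) = 4*(-12 + 24*√(4 + 39)) = 4*(-12 + 24*√43) = -48 + 96*√43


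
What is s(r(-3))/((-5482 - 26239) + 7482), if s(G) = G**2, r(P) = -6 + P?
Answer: -81/24239 ≈ -0.0033417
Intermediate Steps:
s(r(-3))/((-5482 - 26239) + 7482) = (-6 - 3)**2/((-5482 - 26239) + 7482) = (-9)**2/(-31721 + 7482) = 81/(-24239) = 81*(-1/24239) = -81/24239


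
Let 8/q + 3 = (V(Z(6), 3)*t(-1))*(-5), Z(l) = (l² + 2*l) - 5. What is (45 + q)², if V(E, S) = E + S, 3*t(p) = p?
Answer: 99380961/48841 ≈ 2034.8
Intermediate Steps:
Z(l) = -5 + l² + 2*l
t(p) = p/3
q = 24/221 (q = 8/(-3 + (((-5 + 6² + 2*6) + 3)*((⅓)*(-1)))*(-5)) = 8/(-3 + (((-5 + 36 + 12) + 3)*(-⅓))*(-5)) = 8/(-3 + ((43 + 3)*(-⅓))*(-5)) = 8/(-3 + (46*(-⅓))*(-5)) = 8/(-3 - 46/3*(-5)) = 8/(-3 + 230/3) = 8/(221/3) = 8*(3/221) = 24/221 ≈ 0.10860)
(45 + q)² = (45 + 24/221)² = (9969/221)² = 99380961/48841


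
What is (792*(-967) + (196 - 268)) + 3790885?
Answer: 3024949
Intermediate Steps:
(792*(-967) + (196 - 268)) + 3790885 = (-765864 - 72) + 3790885 = -765936 + 3790885 = 3024949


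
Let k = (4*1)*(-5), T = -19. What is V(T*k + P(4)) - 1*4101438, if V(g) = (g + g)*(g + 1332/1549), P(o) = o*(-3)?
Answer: -5932603558/1549 ≈ -3.8300e+6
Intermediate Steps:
P(o) = -3*o
k = -20 (k = 4*(-5) = -20)
V(g) = 2*g*(1332/1549 + g) (V(g) = (2*g)*(g + 1332*(1/1549)) = (2*g)*(g + 1332/1549) = (2*g)*(1332/1549 + g) = 2*g*(1332/1549 + g))
V(T*k + P(4)) - 1*4101438 = 2*(-19*(-20) - 3*4)*(1332 + 1549*(-19*(-20) - 3*4))/1549 - 1*4101438 = 2*(380 - 12)*(1332 + 1549*(380 - 12))/1549 - 4101438 = (2/1549)*368*(1332 + 1549*368) - 4101438 = (2/1549)*368*(1332 + 570032) - 4101438 = (2/1549)*368*571364 - 4101438 = 420523904/1549 - 4101438 = -5932603558/1549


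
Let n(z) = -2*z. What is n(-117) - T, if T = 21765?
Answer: -21531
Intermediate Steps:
n(-117) - T = -2*(-117) - 1*21765 = 234 - 21765 = -21531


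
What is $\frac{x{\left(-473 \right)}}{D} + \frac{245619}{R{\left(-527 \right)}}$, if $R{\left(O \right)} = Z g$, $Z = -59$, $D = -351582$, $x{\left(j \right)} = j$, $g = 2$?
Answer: $- \frac{1962617351}{942879} \approx -2081.5$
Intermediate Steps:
$R{\left(O \right)} = -118$ ($R{\left(O \right)} = \left(-59\right) 2 = -118$)
$\frac{x{\left(-473 \right)}}{D} + \frac{245619}{R{\left(-527 \right)}} = - \frac{473}{-351582} + \frac{245619}{-118} = \left(-473\right) \left(- \frac{1}{351582}\right) + 245619 \left(- \frac{1}{118}\right) = \frac{43}{31962} - \frac{245619}{118} = - \frac{1962617351}{942879}$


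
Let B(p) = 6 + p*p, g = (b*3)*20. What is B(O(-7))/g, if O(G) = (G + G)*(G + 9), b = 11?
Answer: 79/66 ≈ 1.1970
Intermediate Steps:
g = 660 (g = (11*3)*20 = 33*20 = 660)
O(G) = 2*G*(9 + G) (O(G) = (2*G)*(9 + G) = 2*G*(9 + G))
B(p) = 6 + p²
B(O(-7))/g = (6 + (2*(-7)*(9 - 7))²)/660 = (6 + (2*(-7)*2)²)*(1/660) = (6 + (-28)²)*(1/660) = (6 + 784)*(1/660) = 790*(1/660) = 79/66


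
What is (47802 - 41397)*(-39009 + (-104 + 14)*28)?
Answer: -265993245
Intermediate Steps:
(47802 - 41397)*(-39009 + (-104 + 14)*28) = 6405*(-39009 - 90*28) = 6405*(-39009 - 2520) = 6405*(-41529) = -265993245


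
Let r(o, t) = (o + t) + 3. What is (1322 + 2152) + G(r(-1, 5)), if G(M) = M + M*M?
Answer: 3530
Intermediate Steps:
r(o, t) = 3 + o + t
G(M) = M + M²
(1322 + 2152) + G(r(-1, 5)) = (1322 + 2152) + (3 - 1 + 5)*(1 + (3 - 1 + 5)) = 3474 + 7*(1 + 7) = 3474 + 7*8 = 3474 + 56 = 3530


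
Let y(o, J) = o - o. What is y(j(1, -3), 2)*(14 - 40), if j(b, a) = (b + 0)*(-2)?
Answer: 0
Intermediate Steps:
j(b, a) = -2*b (j(b, a) = b*(-2) = -2*b)
y(o, J) = 0
y(j(1, -3), 2)*(14 - 40) = 0*(14 - 40) = 0*(-26) = 0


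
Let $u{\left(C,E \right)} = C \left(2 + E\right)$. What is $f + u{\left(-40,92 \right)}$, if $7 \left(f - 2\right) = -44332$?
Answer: $- \frac{70638}{7} \approx -10091.0$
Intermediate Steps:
$f = - \frac{44318}{7}$ ($f = 2 + \frac{1}{7} \left(-44332\right) = 2 - \frac{44332}{7} = - \frac{44318}{7} \approx -6331.1$)
$f + u{\left(-40,92 \right)} = - \frac{44318}{7} - 40 \left(2 + 92\right) = - \frac{44318}{7} - 3760 = - \frac{70638}{7}$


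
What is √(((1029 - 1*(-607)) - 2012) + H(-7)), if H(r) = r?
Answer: I*√383 ≈ 19.57*I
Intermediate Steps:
√(((1029 - 1*(-607)) - 2012) + H(-7)) = √(((1029 - 1*(-607)) - 2012) - 7) = √(((1029 + 607) - 2012) - 7) = √((1636 - 2012) - 7) = √(-376 - 7) = √(-383) = I*√383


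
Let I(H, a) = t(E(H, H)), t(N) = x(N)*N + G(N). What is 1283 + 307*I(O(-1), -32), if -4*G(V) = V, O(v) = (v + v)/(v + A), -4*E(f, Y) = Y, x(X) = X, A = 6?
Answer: 255679/200 ≈ 1278.4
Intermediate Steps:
E(f, Y) = -Y/4
O(v) = 2*v/(6 + v) (O(v) = (v + v)/(v + 6) = (2*v)/(6 + v) = 2*v/(6 + v))
G(V) = -V/4
t(N) = N² - N/4 (t(N) = N*N - N/4 = N² - N/4)
I(H, a) = -H*(-¼ - H/4)/4 (I(H, a) = (-H/4)*(-¼ - H/4) = -H*(-¼ - H/4)/4)
1283 + 307*I(O(-1), -32) = 1283 + 307*((2*(-1)/(6 - 1))*(1 + 2*(-1)/(6 - 1))/16) = 1283 + 307*((2*(-1)/5)*(1 + 2*(-1)/5)/16) = 1283 + 307*((2*(-1)*(⅕))*(1 + 2*(-1)*(⅕))/16) = 1283 + 307*((1/16)*(-⅖)*(1 - ⅖)) = 1283 + 307*((1/16)*(-⅖)*(⅗)) = 1283 + 307*(-3/200) = 1283 - 921/200 = 255679/200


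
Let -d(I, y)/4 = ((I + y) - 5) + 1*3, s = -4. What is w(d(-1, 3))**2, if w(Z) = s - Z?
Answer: 16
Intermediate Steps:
d(I, y) = 8 - 4*I - 4*y (d(I, y) = -4*(((I + y) - 5) + 1*3) = -4*((-5 + I + y) + 3) = -4*(-2 + I + y) = 8 - 4*I - 4*y)
w(Z) = -4 - Z
w(d(-1, 3))**2 = (-4 - (8 - 4*(-1) - 4*3))**2 = (-4 - (8 + 4 - 12))**2 = (-4 - 1*0)**2 = (-4 + 0)**2 = (-4)**2 = 16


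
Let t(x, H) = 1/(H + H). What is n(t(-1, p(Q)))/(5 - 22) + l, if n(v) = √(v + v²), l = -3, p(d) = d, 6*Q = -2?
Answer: -3 - √3/34 ≈ -3.0509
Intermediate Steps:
Q = -⅓ (Q = (⅙)*(-2) = -⅓ ≈ -0.33333)
t(x, H) = 1/(2*H)
n(t(-1, p(Q)))/(5 - 22) + l = √((1/(2*(-⅓)))*(1 + 1/(2*(-⅓))))/(5 - 22) - 3 = √(((½)*(-3))*(1 + (½)*(-3)))/(-17) - 3 = √(-3*(1 - 3/2)/2)*(-1/17) - 3 = √(-3/2*(-½))*(-1/17) - 3 = √(¾)*(-1/17) - 3 = (√3/2)*(-1/17) - 3 = -√3/34 - 3 = -3 - √3/34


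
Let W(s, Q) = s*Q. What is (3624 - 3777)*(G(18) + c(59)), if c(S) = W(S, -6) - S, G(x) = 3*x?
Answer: 54927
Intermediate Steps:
W(s, Q) = Q*s
c(S) = -7*S (c(S) = -6*S - S = -7*S)
(3624 - 3777)*(G(18) + c(59)) = (3624 - 3777)*(3*18 - 7*59) = -153*(54 - 413) = -153*(-359) = 54927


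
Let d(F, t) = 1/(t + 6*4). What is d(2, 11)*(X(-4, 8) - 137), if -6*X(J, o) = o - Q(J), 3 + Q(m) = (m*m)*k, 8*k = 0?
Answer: -119/30 ≈ -3.9667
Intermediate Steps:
k = 0 (k = (⅛)*0 = 0)
Q(m) = -3 (Q(m) = -3 + (m*m)*0 = -3 + m²*0 = -3 + 0 = -3)
d(F, t) = 1/(24 + t) (d(F, t) = 1/(t + 24) = 1/(24 + t))
X(J, o) = -½ - o/6 (X(J, o) = -(o - 1*(-3))/6 = -(o + 3)/6 = -(3 + o)/6 = -½ - o/6)
d(2, 11)*(X(-4, 8) - 137) = ((-½ - ⅙*8) - 137)/(24 + 11) = ((-½ - 4/3) - 137)/35 = (-11/6 - 137)/35 = (1/35)*(-833/6) = -119/30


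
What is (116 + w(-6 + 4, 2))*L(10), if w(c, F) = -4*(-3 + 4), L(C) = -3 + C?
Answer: 784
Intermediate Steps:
w(c, F) = -4 (w(c, F) = -4*1 = -4)
(116 + w(-6 + 4, 2))*L(10) = (116 - 4)*(-3 + 10) = 112*7 = 784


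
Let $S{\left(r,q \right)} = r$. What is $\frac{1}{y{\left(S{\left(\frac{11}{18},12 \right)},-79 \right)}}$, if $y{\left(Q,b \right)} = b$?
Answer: $- \frac{1}{79} \approx -0.012658$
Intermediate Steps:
$\frac{1}{y{\left(S{\left(\frac{11}{18},12 \right)},-79 \right)}} = \frac{1}{-79} = - \frac{1}{79}$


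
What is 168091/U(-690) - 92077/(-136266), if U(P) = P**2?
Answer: 11123824651/10812707100 ≈ 1.0288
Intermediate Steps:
168091/U(-690) - 92077/(-136266) = 168091/((-690)**2) - 92077/(-136266) = 168091/476100 - 92077*(-1/136266) = 168091*(1/476100) + 92077/136266 = 168091/476100 + 92077/136266 = 11123824651/10812707100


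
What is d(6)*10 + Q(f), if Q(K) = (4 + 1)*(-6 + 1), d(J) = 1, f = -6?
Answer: -15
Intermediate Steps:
Q(K) = -25 (Q(K) = 5*(-5) = -25)
d(6)*10 + Q(f) = 1*10 - 25 = 10 - 25 = -15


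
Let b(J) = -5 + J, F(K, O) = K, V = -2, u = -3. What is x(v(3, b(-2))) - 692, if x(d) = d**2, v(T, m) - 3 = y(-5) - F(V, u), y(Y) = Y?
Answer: -692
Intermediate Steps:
v(T, m) = 0 (v(T, m) = 3 + (-5 - 1*(-2)) = 3 + (-5 + 2) = 3 - 3 = 0)
x(v(3, b(-2))) - 692 = 0**2 - 692 = 0 - 692 = -692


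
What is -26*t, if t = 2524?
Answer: -65624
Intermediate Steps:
-26*t = -26*2524 = -65624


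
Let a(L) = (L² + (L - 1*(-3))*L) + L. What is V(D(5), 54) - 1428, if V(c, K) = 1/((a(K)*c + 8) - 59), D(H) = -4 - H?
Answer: -77801725/54483 ≈ -1428.0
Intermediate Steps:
a(L) = L + L² + L*(3 + L) (a(L) = (L² + (L + 3)*L) + L = (L² + (3 + L)*L) + L = (L² + L*(3 + L)) + L = L + L² + L*(3 + L))
V(c, K) = 1/(-51 + 2*K*c*(2 + K)) (V(c, K) = 1/(((2*K*(2 + K))*c + 8) - 59) = 1/((2*K*c*(2 + K) + 8) - 59) = 1/((8 + 2*K*c*(2 + K)) - 59) = 1/(-51 + 2*K*c*(2 + K)))
V(D(5), 54) - 1428 = 1/(-51 + 2*54*(-4 - 1*5)*(2 + 54)) - 1428 = 1/(-51 + 2*54*(-4 - 5)*56) - 1428 = 1/(-51 + 2*54*(-9)*56) - 1428 = 1/(-51 - 54432) - 1428 = 1/(-54483) - 1428 = -1/54483 - 1428 = -77801725/54483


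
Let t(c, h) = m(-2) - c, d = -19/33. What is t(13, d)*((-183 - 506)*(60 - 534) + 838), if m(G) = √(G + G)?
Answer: -4256512 + 654848*I ≈ -4.2565e+6 + 6.5485e+5*I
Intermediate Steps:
m(G) = √2*√G (m(G) = √(2*G) = √2*√G)
d = -19/33 (d = -19*1/33 = -19/33 ≈ -0.57576)
t(c, h) = -c + 2*I (t(c, h) = √2*√(-2) - c = √2*(I*√2) - c = 2*I - c = -c + 2*I)
t(13, d)*((-183 - 506)*(60 - 534) + 838) = (-1*13 + 2*I)*((-183 - 506)*(60 - 534) + 838) = (-13 + 2*I)*(-689*(-474) + 838) = (-13 + 2*I)*(326586 + 838) = (-13 + 2*I)*327424 = -4256512 + 654848*I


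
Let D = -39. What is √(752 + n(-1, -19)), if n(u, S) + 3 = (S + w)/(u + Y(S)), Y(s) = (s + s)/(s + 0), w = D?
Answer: √691 ≈ 26.287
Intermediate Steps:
w = -39
Y(s) = 2 (Y(s) = (2*s)/s = 2)
n(u, S) = -3 + (-39 + S)/(2 + u) (n(u, S) = -3 + (S - 39)/(u + 2) = -3 + (-39 + S)/(2 + u))
√(752 + n(-1, -19)) = √(752 + (-45 - 19 - 3*(-1))/(2 - 1)) = √(752 + (-45 - 19 + 3)/1) = √(752 + 1*(-61)) = √(752 - 61) = √691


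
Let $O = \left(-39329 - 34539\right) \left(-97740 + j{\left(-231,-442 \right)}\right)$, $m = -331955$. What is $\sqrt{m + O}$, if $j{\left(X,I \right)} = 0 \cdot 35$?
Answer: $\sqrt{7219526365} \approx 84968.0$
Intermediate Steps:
$j{\left(X,I \right)} = 0$
$O = 7219858320$ ($O = \left(-39329 - 34539\right) \left(-97740 + 0\right) = \left(-73868\right) \left(-97740\right) = 7219858320$)
$\sqrt{m + O} = \sqrt{-331955 + 7219858320} = \sqrt{7219526365}$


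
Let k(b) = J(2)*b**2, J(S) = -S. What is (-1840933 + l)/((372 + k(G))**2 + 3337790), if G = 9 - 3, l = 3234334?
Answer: 1393401/3427790 ≈ 0.40650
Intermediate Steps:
G = 6
k(b) = -2*b**2 (k(b) = (-1*2)*b**2 = -2*b**2)
(-1840933 + l)/((372 + k(G))**2 + 3337790) = (-1840933 + 3234334)/((372 - 2*6**2)**2 + 3337790) = 1393401/((372 - 2*36)**2 + 3337790) = 1393401/((372 - 72)**2 + 3337790) = 1393401/(300**2 + 3337790) = 1393401/(90000 + 3337790) = 1393401/3427790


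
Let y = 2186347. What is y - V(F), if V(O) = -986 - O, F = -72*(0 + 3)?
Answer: 2187117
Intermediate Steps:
F = -216 (F = -72*3 = -216)
y - V(F) = 2186347 - (-986 - 1*(-216)) = 2186347 - (-986 + 216) = 2186347 - 1*(-770) = 2186347 + 770 = 2187117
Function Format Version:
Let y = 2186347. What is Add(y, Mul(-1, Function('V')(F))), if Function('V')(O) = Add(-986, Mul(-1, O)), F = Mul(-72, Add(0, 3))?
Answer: 2187117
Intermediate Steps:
F = -216 (F = Mul(-72, 3) = -216)
Add(y, Mul(-1, Function('V')(F))) = Add(2186347, Mul(-1, Add(-986, Mul(-1, -216)))) = Add(2186347, Mul(-1, Add(-986, 216))) = Add(2186347, Mul(-1, -770)) = Add(2186347, 770) = 2187117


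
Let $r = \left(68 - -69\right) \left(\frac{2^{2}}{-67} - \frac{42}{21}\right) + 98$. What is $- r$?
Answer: $\frac{12340}{67} \approx 184.18$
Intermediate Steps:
$r = - \frac{12340}{67}$ ($r = \left(68 + 69\right) \left(4 \left(- \frac{1}{67}\right) - 2\right) + 98 = 137 \left(- \frac{4}{67} - 2\right) + 98 = 137 \left(- \frac{138}{67}\right) + 98 = - \frac{18906}{67} + 98 = - \frac{12340}{67} \approx -184.18$)
$- r = \left(-1\right) \left(- \frac{12340}{67}\right) = \frac{12340}{67}$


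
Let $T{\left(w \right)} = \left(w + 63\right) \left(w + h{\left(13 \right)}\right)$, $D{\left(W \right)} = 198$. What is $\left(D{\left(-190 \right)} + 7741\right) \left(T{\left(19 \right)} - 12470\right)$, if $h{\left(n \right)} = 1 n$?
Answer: $-78167394$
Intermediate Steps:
$h{\left(n \right)} = n$
$T{\left(w \right)} = \left(13 + w\right) \left(63 + w\right)$ ($T{\left(w \right)} = \left(w + 63\right) \left(w + 13\right) = \left(63 + w\right) \left(13 + w\right) = \left(13 + w\right) \left(63 + w\right)$)
$\left(D{\left(-190 \right)} + 7741\right) \left(T{\left(19 \right)} - 12470\right) = \left(198 + 7741\right) \left(\left(819 + 19^{2} + 76 \cdot 19\right) - 12470\right) = 7939 \left(\left(819 + 361 + 1444\right) - 12470\right) = 7939 \left(2624 - 12470\right) = 7939 \left(-9846\right) = -78167394$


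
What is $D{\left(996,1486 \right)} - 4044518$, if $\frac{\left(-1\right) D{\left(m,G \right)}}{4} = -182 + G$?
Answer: $-4049734$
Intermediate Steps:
$D{\left(m,G \right)} = 728 - 4 G$ ($D{\left(m,G \right)} = - 4 \left(-182 + G\right) = 728 - 4 G$)
$D{\left(996,1486 \right)} - 4044518 = \left(728 - 5944\right) - 4044518 = -5216 - 4044518 = -4049734$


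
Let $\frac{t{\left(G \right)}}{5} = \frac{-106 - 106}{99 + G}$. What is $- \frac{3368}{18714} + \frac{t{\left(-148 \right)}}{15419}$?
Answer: $- \frac{1262395784}{7069503567} \approx -0.17857$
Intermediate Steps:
$t{\left(G \right)} = - \frac{1060}{99 + G}$ ($t{\left(G \right)} = 5 \frac{-106 - 106}{99 + G} = 5 \left(- \frac{212}{99 + G}\right) = - \frac{1060}{99 + G}$)
$- \frac{3368}{18714} + \frac{t{\left(-148 \right)}}{15419} = - \frac{3368}{18714} + \frac{\left(-1060\right) \frac{1}{99 - 148}}{15419} = \left(-3368\right) \frac{1}{18714} + - \frac{1060}{-49} \cdot \frac{1}{15419} = - \frac{1684}{9357} + \left(-1060\right) \left(- \frac{1}{49}\right) \frac{1}{15419} = - \frac{1684}{9357} + \frac{1060}{49} \cdot \frac{1}{15419} = - \frac{1684}{9357} + \frac{1060}{755531} = - \frac{1262395784}{7069503567}$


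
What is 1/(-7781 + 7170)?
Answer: -1/611 ≈ -0.0016367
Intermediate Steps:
1/(-7781 + 7170) = 1/(-611) = -1/611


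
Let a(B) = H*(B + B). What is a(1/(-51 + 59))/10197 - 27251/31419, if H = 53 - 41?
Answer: -30864910/35597727 ≈ -0.86705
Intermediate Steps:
H = 12
a(B) = 24*B (a(B) = 12*(B + B) = 12*(2*B) = 24*B)
a(1/(-51 + 59))/10197 - 27251/31419 = (24/(-51 + 59))/10197 - 27251/31419 = (24/8)*(1/10197) - 27251*1/31419 = (24*(⅛))*(1/10197) - 27251/31419 = 3*(1/10197) - 27251/31419 = 1/3399 - 27251/31419 = -30864910/35597727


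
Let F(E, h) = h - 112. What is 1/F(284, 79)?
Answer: -1/33 ≈ -0.030303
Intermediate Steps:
F(E, h) = -112 + h
1/F(284, 79) = 1/(-112 + 79) = 1/(-33) = -1/33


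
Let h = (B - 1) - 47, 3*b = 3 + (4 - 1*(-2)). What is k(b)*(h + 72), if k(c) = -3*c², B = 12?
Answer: -972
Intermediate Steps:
b = 3 (b = (3 + (4 - 1*(-2)))/3 = (3 + (4 + 2))/3 = (3 + 6)/3 = (⅓)*9 = 3)
h = -36 (h = (12 - 1) - 47 = 11 - 47 = -36)
k(b)*(h + 72) = (-3*3²)*(-36 + 72) = -3*9*36 = -27*36 = -972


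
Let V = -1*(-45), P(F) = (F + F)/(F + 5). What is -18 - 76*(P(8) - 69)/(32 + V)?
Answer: 48938/1001 ≈ 48.889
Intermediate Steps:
P(F) = 2*F/(5 + F) (P(F) = (2*F)/(5 + F) = 2*F/(5 + F))
V = 45
-18 - 76*(P(8) - 69)/(32 + V) = -18 - 76*(2*8/(5 + 8) - 69)/(32 + 45) = -18 - 76*(2*8/13 - 69)/77 = -18 - 76*(2*8*(1/13) - 69)/77 = -18 - 76*(16/13 - 69)/77 = -18 - (-66956)/(13*77) = -18 - 76*(-881/1001) = -18 + 66956/1001 = 48938/1001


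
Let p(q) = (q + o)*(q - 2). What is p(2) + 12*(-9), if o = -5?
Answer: -108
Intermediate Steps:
p(q) = (-5 + q)*(-2 + q) (p(q) = (q - 5)*(q - 2) = (-5 + q)*(-2 + q))
p(2) + 12*(-9) = (10 + 2**2 - 7*2) + 12*(-9) = (10 + 4 - 14) - 108 = 0 - 108 = -108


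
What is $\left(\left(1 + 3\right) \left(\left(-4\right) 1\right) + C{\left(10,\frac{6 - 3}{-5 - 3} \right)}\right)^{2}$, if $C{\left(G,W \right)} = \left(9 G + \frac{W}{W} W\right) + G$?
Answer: $\frac{447561}{64} \approx 6993.1$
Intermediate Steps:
$C{\left(G,W \right)} = W + 10 G$ ($C{\left(G,W \right)} = \left(9 G + 1 W\right) + G = \left(9 G + W\right) + G = \left(W + 9 G\right) + G = W + 10 G$)
$\left(\left(1 + 3\right) \left(\left(-4\right) 1\right) + C{\left(10,\frac{6 - 3}{-5 - 3} \right)}\right)^{2} = \left(\left(1 + 3\right) \left(\left(-4\right) 1\right) + \left(\frac{6 - 3}{-5 - 3} + 10 \cdot 10\right)\right)^{2} = \left(4 \left(-4\right) + \left(\frac{3}{-8} + 100\right)\right)^{2} = \left(-16 + \left(3 \left(- \frac{1}{8}\right) + 100\right)\right)^{2} = \left(-16 + \left(- \frac{3}{8} + 100\right)\right)^{2} = \left(-16 + \frac{797}{8}\right)^{2} = \left(\frac{669}{8}\right)^{2} = \frac{447561}{64}$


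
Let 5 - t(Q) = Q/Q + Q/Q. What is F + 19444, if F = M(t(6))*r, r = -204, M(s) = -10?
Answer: 21484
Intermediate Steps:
t(Q) = 3 (t(Q) = 5 - (Q/Q + Q/Q) = 5 - (1 + 1) = 5 - 1*2 = 5 - 2 = 3)
F = 2040 (F = -10*(-204) = 2040)
F + 19444 = 2040 + 19444 = 21484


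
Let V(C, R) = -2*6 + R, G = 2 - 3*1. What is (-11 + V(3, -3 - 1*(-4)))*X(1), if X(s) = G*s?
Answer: 22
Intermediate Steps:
G = -1 (G = 2 - 3 = -1)
V(C, R) = -12 + R
X(s) = -s
(-11 + V(3, -3 - 1*(-4)))*X(1) = (-11 + (-12 + (-3 - 1*(-4))))*(-1*1) = (-11 + (-12 + (-3 + 4)))*(-1) = (-11 + (-12 + 1))*(-1) = (-11 - 11)*(-1) = -22*(-1) = 22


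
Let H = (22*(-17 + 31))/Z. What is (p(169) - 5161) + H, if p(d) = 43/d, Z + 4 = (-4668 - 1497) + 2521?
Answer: -795428405/154128 ≈ -5160.8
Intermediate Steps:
Z = -3648 (Z = -4 + ((-4668 - 1497) + 2521) = -4 + (-6165 + 2521) = -4 - 3644 = -3648)
H = -77/912 (H = (22*(-17 + 31))/(-3648) = (22*14)*(-1/3648) = 308*(-1/3648) = -77/912 ≈ -0.084430)
(p(169) - 5161) + H = (43/169 - 5161) - 77/912 = -872166/169 - 77/912 = -795428405/154128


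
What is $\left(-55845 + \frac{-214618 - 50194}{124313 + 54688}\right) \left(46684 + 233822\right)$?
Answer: $- \frac{934699817080814}{59667} \approx -1.5665 \cdot 10^{10}$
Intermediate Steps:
$\left(-55845 + \frac{-214618 - 50194}{124313 + 54688}\right) \left(46684 + 233822\right) = \left(-55845 - \frac{264812}{179001}\right) 280506 = \left(- \frac{9996575657}{179001}\right) 280506 = - \frac{934699817080814}{59667}$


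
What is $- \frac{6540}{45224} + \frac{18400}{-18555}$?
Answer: $- \frac{47673565}{41956566} \approx -1.1363$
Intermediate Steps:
$- \frac{6540}{45224} + \frac{18400}{-18555} = \left(-6540\right) \frac{1}{45224} + 18400 \left(- \frac{1}{18555}\right) = - \frac{1635}{11306} - \frac{3680}{3711} = - \frac{47673565}{41956566}$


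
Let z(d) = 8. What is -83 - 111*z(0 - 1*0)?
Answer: -971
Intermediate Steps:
-83 - 111*z(0 - 1*0) = -83 - 111*8 = -83 - 888 = -971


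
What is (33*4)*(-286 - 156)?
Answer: -58344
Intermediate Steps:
(33*4)*(-286 - 156) = 132*(-442) = -58344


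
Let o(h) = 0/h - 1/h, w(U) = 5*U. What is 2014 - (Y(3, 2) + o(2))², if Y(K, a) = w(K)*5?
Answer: -14145/4 ≈ -3536.3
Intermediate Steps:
o(h) = -1/h (o(h) = 0 - 1/h = -1/h)
Y(K, a) = 25*K (Y(K, a) = (5*K)*5 = 25*K)
2014 - (Y(3, 2) + o(2))² = 2014 - (25*3 - 1/2)² = 2014 - (75 - 1*½)² = 2014 - (75 - ½)² = 2014 - (149/2)² = 2014 - 1*22201/4 = 2014 - 22201/4 = -14145/4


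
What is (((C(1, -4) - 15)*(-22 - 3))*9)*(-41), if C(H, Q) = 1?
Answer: -129150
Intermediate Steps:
(((C(1, -4) - 15)*(-22 - 3))*9)*(-41) = (((1 - 15)*(-22 - 3))*9)*(-41) = (-14*(-25)*9)*(-41) = (350*9)*(-41) = 3150*(-41) = -129150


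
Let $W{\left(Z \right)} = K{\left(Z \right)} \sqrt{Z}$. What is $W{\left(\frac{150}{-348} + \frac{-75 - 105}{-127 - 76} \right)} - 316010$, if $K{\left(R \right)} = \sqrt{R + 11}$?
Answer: $-316010 + \frac{\sqrt{860435}}{406} \approx -3.1601 \cdot 10^{5}$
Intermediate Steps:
$K{\left(R \right)} = \sqrt{11 + R}$
$W{\left(Z \right)} = \sqrt{Z} \sqrt{11 + Z}$ ($W{\left(Z \right)} = \sqrt{11 + Z} \sqrt{Z} = \sqrt{Z} \sqrt{11 + Z}$)
$W{\left(\frac{150}{-348} + \frac{-75 - 105}{-127 - 76} \right)} - 316010 = \sqrt{\frac{150}{-348} + \frac{-75 - 105}{-127 - 76}} \sqrt{11 + \left(\frac{150}{-348} + \frac{-75 - 105}{-127 - 76}\right)} - 316010 = \sqrt{150 \left(- \frac{1}{348}\right) - \frac{180}{-127 - 76}} \sqrt{11 - \left(\frac{25}{58} + \frac{180}{-127 - 76}\right)} - 316010 = \sqrt{- \frac{25}{58} - \frac{180}{-203}} \sqrt{11 - \left(\frac{25}{58} + \frac{180}{-203}\right)} - 316010 = \sqrt{- \frac{25}{58} - - \frac{180}{203}} \sqrt{11 - - \frac{185}{406}} - 316010 = \sqrt{- \frac{25}{58} + \frac{180}{203}} \sqrt{11 + \left(- \frac{25}{58} + \frac{180}{203}\right)} - 316010 = \sqrt{\frac{185}{406}} \sqrt{11 + \frac{185}{406}} - 316010 = \frac{\sqrt{75110}}{406} \sqrt{\frac{4651}{406}} - 316010 = \frac{\sqrt{75110}}{406} \frac{\sqrt{1888306}}{406} - 316010 = \frac{\sqrt{860435}}{406} - 316010 = -316010 + \frac{\sqrt{860435}}{406}$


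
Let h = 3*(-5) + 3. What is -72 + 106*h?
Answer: -1344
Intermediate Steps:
h = -12 (h = -15 + 3 = -12)
-72 + 106*h = -72 + 106*(-12) = -72 - 1272 = -1344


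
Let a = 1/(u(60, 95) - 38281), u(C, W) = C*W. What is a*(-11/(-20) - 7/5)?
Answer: 17/651620 ≈ 2.6089e-5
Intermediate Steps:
a = -1/32581 (a = 1/(60*95 - 38281) = 1/(5700 - 38281) = 1/(-32581) = -1/32581 ≈ -3.0693e-5)
a*(-11/(-20) - 7/5) = -(-11/(-20) - 7/5)/32581 = -(-11*(-1/20) - 7*⅕)/32581 = -(11/20 - 7/5)/32581 = -1/32581*(-17/20) = 17/651620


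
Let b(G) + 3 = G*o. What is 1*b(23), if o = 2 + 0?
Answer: 43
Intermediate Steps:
o = 2
b(G) = -3 + 2*G (b(G) = -3 + G*2 = -3 + 2*G)
1*b(23) = 1*(-3 + 2*23) = 1*(-3 + 46) = 1*43 = 43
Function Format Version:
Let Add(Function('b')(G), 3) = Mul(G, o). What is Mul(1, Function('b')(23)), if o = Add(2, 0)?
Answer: 43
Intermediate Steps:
o = 2
Function('b')(G) = Add(-3, Mul(2, G)) (Function('b')(G) = Add(-3, Mul(G, 2)) = Add(-3, Mul(2, G)))
Mul(1, Function('b')(23)) = Mul(1, Add(-3, Mul(2, 23))) = Mul(1, Add(-3, 46)) = Mul(1, 43) = 43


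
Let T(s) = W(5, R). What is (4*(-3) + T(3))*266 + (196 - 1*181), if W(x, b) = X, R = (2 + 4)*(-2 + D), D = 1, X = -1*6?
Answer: -4773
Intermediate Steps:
X = -6
R = -6 (R = (2 + 4)*(-2 + 1) = 6*(-1) = -6)
W(x, b) = -6
T(s) = -6
(4*(-3) + T(3))*266 + (196 - 1*181) = (4*(-3) - 6)*266 + (196 - 1*181) = (-12 - 6)*266 + (196 - 181) = -18*266 + 15 = -4788 + 15 = -4773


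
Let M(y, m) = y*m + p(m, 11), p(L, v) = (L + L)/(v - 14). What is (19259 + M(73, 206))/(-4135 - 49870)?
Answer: -102479/162015 ≈ -0.63253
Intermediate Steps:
p(L, v) = 2*L/(-14 + v) (p(L, v) = (2*L)/(-14 + v) = 2*L/(-14 + v))
M(y, m) = -2*m/3 + m*y (M(y, m) = y*m + 2*m/(-14 + 11) = m*y + 2*m/(-3) = m*y + 2*m*(-⅓) = m*y - 2*m/3 = -2*m/3 + m*y)
(19259 + M(73, 206))/(-4135 - 49870) = (19259 + (⅓)*206*(-2 + 3*73))/(-4135 - 49870) = (19259 + (⅓)*206*(-2 + 219))/(-54005) = (19259 + (⅓)*206*217)*(-1/54005) = (19259 + 44702/3)*(-1/54005) = (102479/3)*(-1/54005) = -102479/162015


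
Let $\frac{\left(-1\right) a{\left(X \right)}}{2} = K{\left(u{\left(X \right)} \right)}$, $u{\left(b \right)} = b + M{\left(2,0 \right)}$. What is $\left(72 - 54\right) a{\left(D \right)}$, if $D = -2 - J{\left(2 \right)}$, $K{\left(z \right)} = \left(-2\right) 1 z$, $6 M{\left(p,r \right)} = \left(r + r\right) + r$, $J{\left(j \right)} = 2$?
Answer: $-288$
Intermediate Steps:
$M{\left(p,r \right)} = \frac{r}{2}$ ($M{\left(p,r \right)} = \frac{\left(r + r\right) + r}{6} = \frac{2 r + r}{6} = \frac{3 r}{6} = \frac{r}{2}$)
$u{\left(b \right)} = b$ ($u{\left(b \right)} = b + \frac{1}{2} \cdot 0 = b + 0 = b$)
$K{\left(z \right)} = - 2 z$
$D = -4$ ($D = -2 - 2 = -4$)
$a{\left(X \right)} = 4 X$ ($a{\left(X \right)} = - 2 \left(- 2 X\right) = 4 X$)
$\left(72 - 54\right) a{\left(D \right)} = \left(72 - 54\right) 4 \left(-4\right) = 18 \left(-16\right) = -288$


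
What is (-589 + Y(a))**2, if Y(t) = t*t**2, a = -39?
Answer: 3588968464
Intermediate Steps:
Y(t) = t**3
(-589 + Y(a))**2 = (-589 + (-39)**3)**2 = (-589 - 59319)**2 = (-59908)**2 = 3588968464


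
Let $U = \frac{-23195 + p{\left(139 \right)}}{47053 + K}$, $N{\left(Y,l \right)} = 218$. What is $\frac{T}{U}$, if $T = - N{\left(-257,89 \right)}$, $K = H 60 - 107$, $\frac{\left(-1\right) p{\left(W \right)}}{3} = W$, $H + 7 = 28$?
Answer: $\frac{2627227}{5903} \approx 445.07$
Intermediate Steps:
$H = 21$ ($H = -7 + 28 = 21$)
$p{\left(W \right)} = - 3 W$
$K = 1153$ ($K = 21 \cdot 60 - 107 = 1260 - 107 = 1153$)
$U = - \frac{11806}{24103}$ ($U = \frac{-23195 - 417}{47053 + 1153} = \frac{-23195 - 417}{48206} = \left(-23612\right) \frac{1}{48206} = - \frac{11806}{24103} \approx -0.48981$)
$T = -218$ ($T = \left(-1\right) 218 = -218$)
$\frac{T}{U} = - \frac{218}{- \frac{11806}{24103}} = \left(-218\right) \left(- \frac{24103}{11806}\right) = \frac{2627227}{5903}$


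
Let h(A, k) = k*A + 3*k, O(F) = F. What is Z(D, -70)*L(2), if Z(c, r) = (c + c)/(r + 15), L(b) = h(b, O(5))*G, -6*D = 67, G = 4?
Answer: 1340/33 ≈ 40.606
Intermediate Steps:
h(A, k) = 3*k + A*k (h(A, k) = A*k + 3*k = 3*k + A*k)
D = -67/6 (D = -⅙*67 = -67/6 ≈ -11.167)
L(b) = 60 + 20*b (L(b) = (5*(3 + b))*4 = (15 + 5*b)*4 = 60 + 20*b)
Z(c, r) = 2*c/(15 + r) (Z(c, r) = (2*c)/(15 + r) = 2*c/(15 + r))
Z(D, -70)*L(2) = (2*(-67/6)/(15 - 70))*(60 + 20*2) = (2*(-67/6)/(-55))*(60 + 40) = (2*(-67/6)*(-1/55))*100 = (67/165)*100 = 1340/33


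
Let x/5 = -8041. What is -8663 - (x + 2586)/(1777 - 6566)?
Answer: -41524726/4789 ≈ -8670.9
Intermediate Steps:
x = -40205 (x = 5*(-8041) = -40205)
-8663 - (x + 2586)/(1777 - 6566) = -8663 - (-40205 + 2586)/(1777 - 6566) = -8663 - (-37619)/(-4789) = -8663 - (-37619)*(-1)/4789 = -8663 - 1*37619/4789 = -8663 - 37619/4789 = -41524726/4789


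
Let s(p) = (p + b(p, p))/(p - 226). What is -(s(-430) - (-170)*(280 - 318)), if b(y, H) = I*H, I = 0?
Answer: 2118665/328 ≈ 6459.3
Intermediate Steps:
b(y, H) = 0 (b(y, H) = 0*H = 0)
s(p) = p/(-226 + p) (s(p) = (p + 0)/(p - 226) = p/(-226 + p))
-(s(-430) - (-170)*(280 - 318)) = -(-430/(-226 - 430) - (-170)*(280 - 318)) = -(-430/(-656) - (-170)*(-38)) = -(-430*(-1/656) - 1*6460) = -(215/328 - 6460) = -1*(-2118665/328) = 2118665/328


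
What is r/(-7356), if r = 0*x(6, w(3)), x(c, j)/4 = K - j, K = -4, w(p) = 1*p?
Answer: 0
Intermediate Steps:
w(p) = p
x(c, j) = -16 - 4*j (x(c, j) = 4*(-4 - j) = -16 - 4*j)
r = 0 (r = 0*(-16 - 4*3) = 0*(-16 - 12) = 0*(-28) = 0)
r/(-7356) = 0/(-7356) = 0*(-1/7356) = 0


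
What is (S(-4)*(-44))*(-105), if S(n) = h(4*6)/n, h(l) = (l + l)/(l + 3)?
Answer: -6160/3 ≈ -2053.3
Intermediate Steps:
h(l) = 2*l/(3 + l) (h(l) = (2*l)/(3 + l) = 2*l/(3 + l))
S(n) = 16/(9*n) (S(n) = (2*(4*6)/(3 + 4*6))/n = (2*24/(3 + 24))/n = (2*24/27)/n = (2*24*(1/27))/n = 16/(9*n))
(S(-4)*(-44))*(-105) = (((16/9)/(-4))*(-44))*(-105) = (((16/9)*(-1/4))*(-44))*(-105) = -4/9*(-44)*(-105) = (176/9)*(-105) = -6160/3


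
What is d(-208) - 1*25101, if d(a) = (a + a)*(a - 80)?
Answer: 94707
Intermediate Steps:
d(a) = 2*a*(-80 + a) (d(a) = (2*a)*(-80 + a) = 2*a*(-80 + a))
d(-208) - 1*25101 = 2*(-208)*(-80 - 208) - 1*25101 = 2*(-208)*(-288) - 25101 = 119808 - 25101 = 94707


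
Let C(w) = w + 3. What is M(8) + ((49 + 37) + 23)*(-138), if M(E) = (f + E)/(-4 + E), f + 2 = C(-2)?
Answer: -60161/4 ≈ -15040.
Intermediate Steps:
C(w) = 3 + w
f = -1 (f = -2 + (3 - 2) = -2 + 1 = -1)
M(E) = (-1 + E)/(-4 + E)
M(8) + ((49 + 37) + 23)*(-138) = (-1 + 8)/(-4 + 8) + ((49 + 37) + 23)*(-138) = 7/4 + (86 + 23)*(-138) = (¼)*7 + 109*(-138) = 7/4 - 15042 = -60161/4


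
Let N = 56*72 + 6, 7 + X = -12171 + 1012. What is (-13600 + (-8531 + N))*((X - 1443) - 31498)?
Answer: 798027951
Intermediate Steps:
X = -11166 (X = -7 + (-12171 + 1012) = -7 - 11159 = -11166)
N = 4038 (N = 4032 + 6 = 4038)
(-13600 + (-8531 + N))*((X - 1443) - 31498) = (-13600 + (-8531 + 4038))*((-11166 - 1443) - 31498) = (-13600 - 4493)*(-12609 - 31498) = -18093*(-44107) = 798027951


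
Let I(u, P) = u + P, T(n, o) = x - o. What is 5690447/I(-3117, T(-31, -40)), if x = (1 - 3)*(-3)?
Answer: -5690447/3071 ≈ -1853.0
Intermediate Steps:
x = 6 (x = -2*(-3) = 6)
T(n, o) = 6 - o
I(u, P) = P + u
5690447/I(-3117, T(-31, -40)) = 5690447/((6 - 1*(-40)) - 3117) = 5690447/((6 + 40) - 3117) = 5690447/(46 - 3117) = 5690447/(-3071) = 5690447*(-1/3071) = -5690447/3071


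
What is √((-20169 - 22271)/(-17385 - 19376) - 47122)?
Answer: I*√63677749826922/36761 ≈ 217.07*I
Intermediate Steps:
√((-20169 - 22271)/(-17385 - 19376) - 47122) = √(-42440/(-36761) - 47122) = √(-42440*(-1/36761) - 47122) = √(42440/36761 - 47122) = √(-1732209402/36761) = I*√63677749826922/36761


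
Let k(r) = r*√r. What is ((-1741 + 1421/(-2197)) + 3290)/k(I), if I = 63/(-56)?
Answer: 54427712*I*√2/59319 ≈ 1297.6*I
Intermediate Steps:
I = -9/8 (I = 63*(-1/56) = -9/8 ≈ -1.1250)
k(r) = r^(3/2)
((-1741 + 1421/(-2197)) + 3290)/k(I) = ((-1741 + 1421/(-2197)) + 3290)/((-9/8)^(3/2)) = ((-1741 + 1421*(-1/2197)) + 3290)/((-27*I*√2/32)) = ((-1741 - 1421/2197) + 3290)*(16*I*√2/27) = (-3826398/2197 + 3290)*(16*I*√2/27) = 3401732*(16*I*√2/27)/2197 = 54427712*I*√2/59319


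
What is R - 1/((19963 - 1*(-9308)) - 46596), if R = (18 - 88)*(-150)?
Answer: 181912501/17325 ≈ 10500.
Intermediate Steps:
R = 10500 (R = -70*(-150) = 10500)
R - 1/((19963 - 1*(-9308)) - 46596) = 10500 - 1/((19963 - 1*(-9308)) - 46596) = 10500 - 1/((19963 + 9308) - 46596) = 10500 - 1/(29271 - 46596) = 10500 - 1/(-17325) = 10500 - 1*(-1/17325) = 10500 + 1/17325 = 181912501/17325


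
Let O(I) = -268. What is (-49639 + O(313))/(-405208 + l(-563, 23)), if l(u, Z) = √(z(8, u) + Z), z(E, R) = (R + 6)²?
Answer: 2527839457/20524151624 + 49907*√303/5131037906 ≈ 0.12333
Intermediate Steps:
z(E, R) = (6 + R)²
l(u, Z) = √(Z + (6 + u)²) (l(u, Z) = √((6 + u)² + Z) = √(Z + (6 + u)²))
(-49639 + O(313))/(-405208 + l(-563, 23)) = (-49639 - 268)/(-405208 + √(23 + (6 - 563)²)) = -49907/(-405208 + √(23 + (-557)²)) = -49907/(-405208 + √(23 + 310249)) = -49907/(-405208 + √310272) = -49907/(-405208 + 32*√303)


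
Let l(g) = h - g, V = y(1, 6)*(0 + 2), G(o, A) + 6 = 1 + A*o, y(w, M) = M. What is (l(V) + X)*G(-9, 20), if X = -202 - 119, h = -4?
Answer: 62345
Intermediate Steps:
G(o, A) = -5 + A*o (G(o, A) = -6 + (1 + A*o) = -5 + A*o)
V = 12 (V = 6*(0 + 2) = 6*2 = 12)
X = -321
l(g) = -4 - g
(l(V) + X)*G(-9, 20) = ((-4 - 1*12) - 321)*(-5 + 20*(-9)) = ((-4 - 12) - 321)*(-5 - 180) = (-16 - 321)*(-185) = -337*(-185) = 62345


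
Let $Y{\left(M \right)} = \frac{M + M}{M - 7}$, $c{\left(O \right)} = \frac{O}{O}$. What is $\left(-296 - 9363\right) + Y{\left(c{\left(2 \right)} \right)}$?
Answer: $- \frac{28978}{3} \approx -9659.3$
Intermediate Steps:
$c{\left(O \right)} = 1$
$Y{\left(M \right)} = \frac{2 M}{-7 + M}$
$\left(-296 - 9363\right) + Y{\left(c{\left(2 \right)} \right)} = \left(-296 - 9363\right) + 2 \cdot 1 \frac{1}{-7 + 1} = -9659 + 2 \cdot 1 \frac{1}{-6} = -9659 + 2 \cdot 1 \left(- \frac{1}{6}\right) = -9659 - \frac{1}{3} = - \frac{28978}{3}$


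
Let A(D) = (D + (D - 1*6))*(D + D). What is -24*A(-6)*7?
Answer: -36288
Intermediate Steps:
A(D) = 2*D*(-6 + 2*D) (A(D) = (D + (D - 6))*(2*D) = (D + (-6 + D))*(2*D) = (-6 + 2*D)*(2*D) = 2*D*(-6 + 2*D))
-24*A(-6)*7 = -96*(-6)*(-3 - 6)*7 = -96*(-6)*(-9)*7 = -24*216*7 = -5184*7 = -36288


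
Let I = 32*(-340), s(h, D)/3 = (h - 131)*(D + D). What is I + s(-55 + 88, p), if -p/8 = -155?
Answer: -740000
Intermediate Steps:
p = 1240 (p = -8*(-155) = 1240)
s(h, D) = 6*D*(-131 + h) (s(h, D) = 3*((h - 131)*(D + D)) = 3*((-131 + h)*(2*D)) = 3*(2*D*(-131 + h)) = 6*D*(-131 + h))
I = -10880
I + s(-55 + 88, p) = -10880 + 6*1240*(-131 + (-55 + 88)) = -10880 + 6*1240*(-131 + 33) = -10880 + 6*1240*(-98) = -10880 - 729120 = -740000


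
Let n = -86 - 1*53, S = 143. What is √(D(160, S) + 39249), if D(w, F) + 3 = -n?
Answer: √39385 ≈ 198.46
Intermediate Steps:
n = -139 (n = -86 - 53 = -139)
D(w, F) = 136 (D(w, F) = -3 - 1*(-139) = -3 + 139 = 136)
√(D(160, S) + 39249) = √(136 + 39249) = √39385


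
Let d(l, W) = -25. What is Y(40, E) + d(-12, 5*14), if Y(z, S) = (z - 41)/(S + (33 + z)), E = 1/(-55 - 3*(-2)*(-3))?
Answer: -133273/5328 ≈ -25.014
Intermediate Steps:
E = -1/73 (E = 1/(-55 + 6*(-3)) = 1/(-55 - 18) = 1/(-73) = -1/73 ≈ -0.013699)
Y(z, S) = (-41 + z)/(33 + S + z)
Y(40, E) + d(-12, 5*14) = (-41 + 40)/(33 - 1/73 + 40) - 25 = -1/(5328/73) - 25 = (73/5328)*(-1) - 25 = -73/5328 - 25 = -133273/5328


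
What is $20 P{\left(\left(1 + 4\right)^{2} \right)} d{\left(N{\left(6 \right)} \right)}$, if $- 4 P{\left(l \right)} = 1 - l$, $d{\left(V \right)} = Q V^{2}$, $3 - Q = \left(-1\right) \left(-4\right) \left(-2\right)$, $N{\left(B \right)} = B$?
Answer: $47520$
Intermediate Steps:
$Q = 11$ ($Q = 3 - \left(-1\right) \left(-4\right) \left(-2\right) = 3 - 4 \left(-2\right) = 3 - -8 = 3 + 8 = 11$)
$d{\left(V \right)} = 11 V^{2}$
$P{\left(l \right)} = - \frac{1}{4} + \frac{l}{4}$ ($P{\left(l \right)} = - \frac{1 - l}{4} = - \frac{1}{4} + \frac{l}{4}$)
$20 P{\left(\left(1 + 4\right)^{2} \right)} d{\left(N{\left(6 \right)} \right)} = 20 \left(- \frac{1}{4} + \frac{\left(1 + 4\right)^{2}}{4}\right) 11 \cdot 6^{2} = 20 \left(- \frac{1}{4} + \frac{5^{2}}{4}\right) 11 \cdot 36 = 20 \left(- \frac{1}{4} + \frac{1}{4} \cdot 25\right) 396 = 20 \left(- \frac{1}{4} + \frac{25}{4}\right) 396 = 20 \cdot 6 \cdot 396 = 120 \cdot 396 = 47520$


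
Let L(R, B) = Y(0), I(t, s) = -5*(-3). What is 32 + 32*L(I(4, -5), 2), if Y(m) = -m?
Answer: 32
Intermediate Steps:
I(t, s) = 15
L(R, B) = 0 (L(R, B) = -1*0 = 0)
32 + 32*L(I(4, -5), 2) = 32 + 32*0 = 32 + 0 = 32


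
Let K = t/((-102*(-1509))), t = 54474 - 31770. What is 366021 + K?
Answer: 9389540497/25653 ≈ 3.6602e+5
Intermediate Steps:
t = 22704
K = 3784/25653 (K = 22704/((-102*(-1509))) = 22704/153918 = 22704*(1/153918) = 3784/25653 ≈ 0.14751)
366021 + K = 366021 + 3784/25653 = 9389540497/25653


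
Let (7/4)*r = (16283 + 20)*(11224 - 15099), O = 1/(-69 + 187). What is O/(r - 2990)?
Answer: -1/4260093820 ≈ -2.3474e-10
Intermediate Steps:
O = 1/118 ≈ 0.0084746
r = -36099500 (r = 4*((16283 + 20)*(11224 - 15099))/7 = 4*(16303*(-3875))/7 = (4/7)*(-63174125) = -36099500)
O/(r - 2990) = (1/118)/(-36099500 - 2990) = (1/118)/(-36102490) = -1/36102490*1/118 = -1/4260093820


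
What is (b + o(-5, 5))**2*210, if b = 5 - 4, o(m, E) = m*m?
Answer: 141960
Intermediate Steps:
o(m, E) = m**2
b = 1
(b + o(-5, 5))**2*210 = (1 + (-5)**2)**2*210 = (1 + 25)**2*210 = 26**2*210 = 676*210 = 141960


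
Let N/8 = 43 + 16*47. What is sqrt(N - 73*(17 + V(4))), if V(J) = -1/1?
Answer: 2*sqrt(1298) ≈ 72.056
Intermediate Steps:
V(J) = -1 (V(J) = -1*1 = -1)
N = 6360 (N = 8*(43 + 16*47) = 8*(43 + 752) = 8*795 = 6360)
sqrt(N - 73*(17 + V(4))) = sqrt(6360 - 73*(17 - 1)) = sqrt(6360 - 73*16) = sqrt(6360 - 1168) = sqrt(5192) = 2*sqrt(1298)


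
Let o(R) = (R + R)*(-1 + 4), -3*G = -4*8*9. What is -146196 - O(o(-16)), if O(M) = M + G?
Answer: -146196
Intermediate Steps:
G = 96 (G = -(-4*8)*9/3 = -(-32)*9/3 = -⅓*(-288) = 96)
o(R) = 6*R (o(R) = (2*R)*3 = 6*R)
O(M) = 96 + M (O(M) = M + 96 = 96 + M)
-146196 - O(o(-16)) = -146196 - (96 + 6*(-16)) = -146196 - (96 - 96) = -146196 - 1*0 = -146196 + 0 = -146196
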